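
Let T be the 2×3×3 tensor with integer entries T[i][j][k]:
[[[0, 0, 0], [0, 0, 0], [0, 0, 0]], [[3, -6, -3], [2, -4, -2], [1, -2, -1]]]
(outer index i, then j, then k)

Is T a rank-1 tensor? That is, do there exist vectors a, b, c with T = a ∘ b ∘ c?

If T = a ∘ b ∘ c then every fibre of T is a multiple of the corresponding factor, so read the factors off the fibres through the nonzero entry T[1,0,0] = 3.
The mode-1 fibre T[:,0,0] = [0, 3] gives a = (0, 1) (primitive direction); the mode-2 fibre T[1,:,0] = [3, 2, 1] gives b = (3, 2, 1); then c[k] = T[1,0,k] / (a[1]·b[0]) = [3, -6, -3] / 3 = (1, -2, -1).
Expanding (0, 1) ∘ (3, 2, 1) ∘ (1, -2, -1) reproduces all 18 entries of T, so T = (0, 1) ∘ (3, 2, 1) ∘ (1, -2, -1) and rank(T) ≤ 1.
Equivalently every frontal slice T[:,:,k] is c[k] times the rank-1 matrix (0, 1) ∘ (3, 2, 1). So T has rank 1 (it is nonzero).

Yes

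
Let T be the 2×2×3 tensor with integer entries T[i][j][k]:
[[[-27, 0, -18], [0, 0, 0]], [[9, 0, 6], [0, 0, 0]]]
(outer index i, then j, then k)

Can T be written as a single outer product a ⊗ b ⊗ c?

Yes

The mode-1 fibre T[:,0,0] = [-27, 9] gives a = (3, -1) (primitive direction); the mode-2 fibre T[0,:,0] = [-27, 0] gives b = (1, 0); then c[k] = T[0,0,k] / (a[0]·b[0]) = [-27, 0, -18] / 3 = (-9, 0, -6).
Expanding (3, -1) ⊗ (1, 0) ⊗ (-9, 0, -6) reproduces all 12 entries of T, so T = (3, -1) ⊗ (1, 0) ⊗ (-9, 0, -6) and rank(T) ≤ 1.
Equivalently every frontal slice T[:,:,k] is c[k] times the rank-1 matrix (3, -1) ⊗ (1, 0). So T has rank 1 (it is nonzero).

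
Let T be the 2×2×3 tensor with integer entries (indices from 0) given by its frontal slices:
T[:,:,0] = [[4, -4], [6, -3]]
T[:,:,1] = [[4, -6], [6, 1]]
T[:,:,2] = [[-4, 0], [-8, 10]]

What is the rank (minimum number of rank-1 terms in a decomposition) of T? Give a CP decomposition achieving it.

Lower bound: the mode-3 unfolding of T (rows indexed by k, columns by (i,j) = (0,0), (0,1), (1,0), (1,1)) is [[4, -4, 6, -3], [4, -6, 6, 1], [-4, 0, -8, 10]].
There the 3×3 minor on rows k ∈ {0, 1, 2}, columns (i,j) ∈ {(0,0), (0,1), (1,0)} is det [[4, -4, 6], [4, -6, 6], [-4, 0, -8]] = 16 ≠ 0, so this unfolding has rank ≥ 3; CP rank is at least every unfolding rank, so rank(T) ≥ 3. (Flattening ranks never certify an upper bound on CP rank; for that we must actually write T with 3 rank-1 terms.)
Upper bound: T is a sum of 3 rank-1 terms, T = (0, 1) ⊗ (2, 1) ⊗ (1, 1, -2) + (1, -2) ⊗ (0, 1) ⊗ (0, -2, -4) + (1, 1) ⊗ (1, -1) ⊗ (4, 4, -4) (one valid choice — decompositions are not unique — normalised so each a, b is primitive with positive first nonzero entry; check it by expanding all entries), so rank(T) ≤ 3.
These bounds meet, so rank(T) = 3.
Check entry T[1,1,0] = -3: (1)·(1)·(1) + (-2)·(1)·(0) + (1)·(-1)·(4) = -3.

rank(T) = 3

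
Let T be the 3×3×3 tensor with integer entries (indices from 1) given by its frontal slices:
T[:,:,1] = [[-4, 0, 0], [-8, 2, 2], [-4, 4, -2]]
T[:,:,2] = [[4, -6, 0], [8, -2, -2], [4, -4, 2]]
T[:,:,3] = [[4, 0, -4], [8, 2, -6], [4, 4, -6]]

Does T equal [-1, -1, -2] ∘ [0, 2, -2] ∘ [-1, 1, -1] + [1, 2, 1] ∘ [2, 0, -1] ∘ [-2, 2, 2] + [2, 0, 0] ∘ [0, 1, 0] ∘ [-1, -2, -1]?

Reconstruct entrywise from the claimed factors. For example, T[2,1,1] = -8 and Σₗ aₗ[2]bₗ[1]cₗ[1] = (-1)·(0)·(-1) + (2)·(2)·(-2) + (0)·(0)·(-1) = -8; checking all 27 entries, every one matches. The claim holds.

Yes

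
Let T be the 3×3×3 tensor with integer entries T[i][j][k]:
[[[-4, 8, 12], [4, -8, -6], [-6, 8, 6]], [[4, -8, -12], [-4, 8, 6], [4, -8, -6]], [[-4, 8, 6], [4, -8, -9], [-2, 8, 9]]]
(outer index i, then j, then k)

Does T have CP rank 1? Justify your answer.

The mode-3 unfolding of T (rows indexed by k, columns by (i,j) = (0,0), (0,1), (0,2), (1,0), (1,1), (1,2), (2,0), (2,1), (2,2)) is [[-4, 4, -6, 4, -4, 4, -4, 4, -2], [8, -8, 8, -8, 8, -8, 8, -8, 8], [12, -6, 6, -12, 6, -6, 6, -9, 9]].
There the 3×3 minor on rows k ∈ {0, 1, 2}, columns (i,j) ∈ {(0,0), (0,1), (0,2)} is det [[-4, 4, -6], [8, -8, 8], [12, -6, 6]] = -96 ≠ 0, so this unfolding has rank ≥ 3; CP rank is at least every unfolding rank, so rank(T) ≥ 3.
In particular rank(T) ≥ 3 > 1, so T is not rank-1.

No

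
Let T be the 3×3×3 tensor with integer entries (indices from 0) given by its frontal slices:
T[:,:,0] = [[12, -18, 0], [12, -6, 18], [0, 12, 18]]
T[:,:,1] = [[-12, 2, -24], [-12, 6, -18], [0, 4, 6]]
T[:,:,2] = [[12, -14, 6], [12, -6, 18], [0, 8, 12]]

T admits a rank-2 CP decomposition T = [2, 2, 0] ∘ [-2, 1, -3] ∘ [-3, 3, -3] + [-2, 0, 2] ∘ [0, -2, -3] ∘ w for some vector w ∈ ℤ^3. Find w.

Subtract the known terms from T to get the rank-1 residual R = [-2, 0, 2] ∘ [0, -2, -3] ∘ w, so R[i,j,k] = a[i]·b[j]·w[k]. Pick indices with nonzero a[0]·b[1] = (-2)·(-2) = 4. Only the fibre through (0,1,·) is needed: R[0,1,:] = T[0,1,:] − Σₗ aₗ[0]bₗ[1]cₗ = [-18, 2, -14] − (2)·(1)·[-3, 3, -3] = [-12, -4, -8]. Then w[k] = R[0,1,k] / 4 for each k, giving w = [-12, -4, -8] / 4 = [-3, -1, -2].

w = [-3, -1, -2]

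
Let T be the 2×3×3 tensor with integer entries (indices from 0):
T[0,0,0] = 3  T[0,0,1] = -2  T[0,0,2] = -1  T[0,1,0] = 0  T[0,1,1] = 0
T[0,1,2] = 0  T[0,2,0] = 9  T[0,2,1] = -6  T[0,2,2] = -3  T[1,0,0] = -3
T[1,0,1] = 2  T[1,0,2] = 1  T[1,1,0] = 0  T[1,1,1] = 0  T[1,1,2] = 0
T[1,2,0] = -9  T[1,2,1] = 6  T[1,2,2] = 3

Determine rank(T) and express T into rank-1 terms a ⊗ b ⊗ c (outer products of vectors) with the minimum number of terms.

Lower bound: T ≠ 0 (e.g. T[0,0,0] = 3), so rank(T) ≥ 1.
Upper bound: the mode-1 fibre T[:,0,0] = [3, -3] gives a = [1, -1] (primitive direction); the mode-2 fibre T[0,:,0] = [3, 0, 9] gives b = [1, 0, 3]; then c[k] = T[0,0,k] / (a[0]·b[0]) = [3, -2, -1] / 1 = [3, -2, -1].
Expanding [1, -1] ⊗ [1, 0, 3] ⊗ [3, -2, -1] reproduces all 18 entries of T, so T = [1, -1] ⊗ [1, 0, 3] ⊗ [3, -2, -1] and rank(T) ≤ 1.
These bounds meet, so rank(T) = 1.

rank(T) = 1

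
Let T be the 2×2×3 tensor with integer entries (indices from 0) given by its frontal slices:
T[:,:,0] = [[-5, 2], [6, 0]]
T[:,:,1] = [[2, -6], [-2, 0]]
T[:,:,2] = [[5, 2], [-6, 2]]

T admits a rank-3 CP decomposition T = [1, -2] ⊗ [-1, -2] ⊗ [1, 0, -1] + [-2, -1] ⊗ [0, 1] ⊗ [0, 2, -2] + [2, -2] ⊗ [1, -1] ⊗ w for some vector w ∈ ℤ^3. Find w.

w = [-2, 1, 2]

Subtract the known terms from T to get the rank-1 residual R = [2, -2] ⊗ [1, -1] ⊗ w, so R[i,j,k] = a[i]·b[j]·w[k]. Pick indices with nonzero a[0]·b[0] = (2)·(1) = 2. Only the fibre through (0,0,·) is needed: R[0,0,:] = T[0,0,:] − Σₗ aₗ[0]bₗ[0]cₗ = [-5, 2, 5] − (1)·(-1)·[1, 0, -1] − (-2)·(0)·[0, 2, -2] = [-4, 2, 4]. Then w[k] = R[0,0,k] / 2 for each k, giving w = [-4, 2, 4] / 2 = [-2, 1, 2].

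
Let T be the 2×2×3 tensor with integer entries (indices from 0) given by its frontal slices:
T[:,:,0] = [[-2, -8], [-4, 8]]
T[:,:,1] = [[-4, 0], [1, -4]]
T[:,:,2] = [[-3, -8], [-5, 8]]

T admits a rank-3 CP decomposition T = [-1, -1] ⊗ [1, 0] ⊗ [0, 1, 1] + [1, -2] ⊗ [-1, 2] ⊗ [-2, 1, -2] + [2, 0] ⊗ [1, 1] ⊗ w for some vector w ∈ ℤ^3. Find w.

w = [-2, -1, -2]

Subtract the known terms from T to get the rank-1 residual R = [2, 0] ⊗ [1, 1] ⊗ w, so R[i,j,k] = a[i]·b[j]·w[k]. Pick indices with nonzero a[0]·b[0] = (2)·(1) = 2. Only the fibre through (0,0,·) is needed: R[0,0,:] = T[0,0,:] − Σₗ aₗ[0]bₗ[0]cₗ = [-2, -4, -3] − (-1)·(1)·[0, 1, 1] − (1)·(-1)·[-2, 1, -2] = [-4, -2, -4]. Then w[k] = R[0,0,k] / 2 for each k, giving w = [-4, -2, -4] / 2 = [-2, -1, -2].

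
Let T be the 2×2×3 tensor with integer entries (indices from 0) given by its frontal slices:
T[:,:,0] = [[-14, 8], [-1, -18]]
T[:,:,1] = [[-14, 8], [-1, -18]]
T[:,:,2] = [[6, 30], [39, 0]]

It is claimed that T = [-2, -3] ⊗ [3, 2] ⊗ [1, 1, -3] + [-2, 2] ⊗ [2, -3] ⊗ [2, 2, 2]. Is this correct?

No

Reconstruct entry (0,0,2) from the claimed factors: Σₗ aₗ[0]bₗ[0]cₗ[2] = (-2)·(3)·(-3) + (-2)·(2)·(2) = 10, but T[0,0,2] = 6. The claim is false.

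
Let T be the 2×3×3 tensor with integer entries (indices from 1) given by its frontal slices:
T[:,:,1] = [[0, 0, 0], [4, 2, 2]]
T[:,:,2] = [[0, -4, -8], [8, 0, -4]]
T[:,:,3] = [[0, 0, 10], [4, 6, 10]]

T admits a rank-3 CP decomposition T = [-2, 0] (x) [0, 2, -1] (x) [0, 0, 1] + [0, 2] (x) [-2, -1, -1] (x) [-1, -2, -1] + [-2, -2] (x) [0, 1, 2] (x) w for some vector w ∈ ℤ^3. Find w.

Subtract the known terms from T to get the rank-1 residual R = [-2, -2] (x) [0, 1, 2] (x) w, so R[i,j,k] = a[i]·b[j]·w[k]. Pick indices with nonzero a[1]·b[2] = (-2)·(1) = -2. Only the fibre through (1,2,·) is needed: R[1,2,:] = T[1,2,:] − Σₗ aₗ[1]bₗ[2]cₗ = [0, -4, 0] − (-2)·(2)·[0, 0, 1] − (0)·(-1)·[-1, -2, -1] = [0, -4, 4]. Then w[k] = R[1,2,k] / -2 for each k, giving w = [0, -4, 4] / -2 = [0, 2, -2].

w = [0, 2, -2]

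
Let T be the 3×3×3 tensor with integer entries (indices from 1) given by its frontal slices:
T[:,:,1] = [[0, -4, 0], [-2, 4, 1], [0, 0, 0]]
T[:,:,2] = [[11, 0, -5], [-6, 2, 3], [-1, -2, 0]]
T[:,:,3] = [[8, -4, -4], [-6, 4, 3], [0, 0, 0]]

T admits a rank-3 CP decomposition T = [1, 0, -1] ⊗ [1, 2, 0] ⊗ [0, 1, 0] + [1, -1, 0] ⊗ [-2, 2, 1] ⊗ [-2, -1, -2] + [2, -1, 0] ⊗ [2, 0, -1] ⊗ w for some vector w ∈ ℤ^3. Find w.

Subtract the known terms from T to get the rank-1 residual R = [2, -1, 0] ⊗ [2, 0, -1] ⊗ w, so R[i,j,k] = a[i]·b[j]·w[k]. Pick indices with nonzero a[1]·b[1] = (2)·(2) = 4. Only the fibre through (1,1,·) is needed: R[1,1,:] = T[1,1,:] − Σₗ aₗ[1]bₗ[1]cₗ = [0, 11, 8] − (1)·(1)·[0, 1, 0] − (1)·(-2)·[-2, -1, -2] = [-4, 8, 4]. Then w[k] = R[1,1,k] / 4 for each k, giving w = [-4, 8, 4] / 4 = [-1, 2, 1].

w = [-1, 2, 1]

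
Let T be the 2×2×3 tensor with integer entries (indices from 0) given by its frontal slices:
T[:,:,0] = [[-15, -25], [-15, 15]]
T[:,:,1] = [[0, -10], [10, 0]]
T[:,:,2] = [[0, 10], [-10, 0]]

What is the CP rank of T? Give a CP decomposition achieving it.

rank(T) = 2

Lower bound: the mode-3 unfolding of T (rows indexed by k, columns by (i,j) = (0,0), (0,1), (1,0), (1,1)) is [[-15, -25, -15, 15], [0, -10, 10, 0], [0, 10, -10, 0]].
There the 2×2 minor on rows k ∈ {0, 1}, columns (i,j) ∈ {(0,0), (0,1)} is det [[-15, -25], [0, -10]] = 150 ≠ 0, so this unfolding has rank ≥ 2; CP rank is at least every unfolding rank, so rank(T) ≥ 2. (Flattening ranks never certify an upper bound on CP rank; for that we must actually write T with 2 rank-1 terms.)
Upper bound — finding two terms. Write S_k = T[:,:,k] for the frontal slices: S₀ = [[-15, -25], [-15, 15]], S₁ = [[0, -10], [10, 0]], S₂ = [[0, 10], [-10, 0]].
If T = a₁ ∘ b₁ ∘ c₁ + a₂ ∘ b₂ ∘ c₂ then each S_k = c₁[k]·a₁b₁ᵀ + c₂[k]·a₂b₂ᵀ. S₀ and S₁ are linearly independent, so a₁b₁ᵀ and a₂b₂ᵀ must span the same plane of matrices: they are the rank-1 matrices of the form x·S₀ + y·S₁.
det(x·S₀ + y·S₁) is −600·x² + 100·xy + 100·y² = (-100)·(2·x − y)(3·x + y), vanishing at (x:y) = (1:2) and (1:-3).
M₁ = S₀ + 2·S₁ = [[-15, -45], [5, 15]] = (-5)·(3, -1)(1, 3)ᵀ and M₂ = S₀ − 3·S₁ = [[-15, 5], [-45, 15]] = (-5)·(1, 3)(3, -1)ᵀ, so take a₁ = (3, -1), b₁ = (1, 3), a₂ = (1, 3), b₂ = (3, -1).
Each slice is an integer combination of E₁ = a₁b₁ᵀ and E₂ = a₂b₂ᵀ: S₀ = −3·E₁ − 2·E₂, S₁ = −E₁ + E₂, S₂ = E₁ − E₂; reading off coefficients, c₁ = (-3, -1, 1) and c₂ = (-2, 1, -1).
Hence T = (3, -1) ∘ (1, 3) ∘ (-3, -1, 1) + (1, 3) ∘ (3, -1) ∘ (-2, 1, -1), so rank(T) ≤ 2.
These bounds meet, so rank(T) = 2.
Check entry T[1,1,0] = 15: (-1)·(3)·(-3) + (3)·(-1)·(-2) = 15.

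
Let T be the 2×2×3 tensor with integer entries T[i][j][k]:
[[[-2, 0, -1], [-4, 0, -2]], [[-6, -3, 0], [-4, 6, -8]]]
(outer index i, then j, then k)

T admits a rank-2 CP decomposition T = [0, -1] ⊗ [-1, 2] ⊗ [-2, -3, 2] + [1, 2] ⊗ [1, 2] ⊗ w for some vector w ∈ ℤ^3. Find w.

Subtract the known terms from T to get the rank-1 residual R = [1, 2] ⊗ [1, 2] ⊗ w, so R[i,j,k] = a[i]·b[j]·w[k]. Pick indices with nonzero a[0]·b[0] = (1)·(1) = 1. Only the fibre through (0,0,·) is needed: R[0,0,:] = T[0,0,:] − Σₗ aₗ[0]bₗ[0]cₗ = [-2, 0, -1] − (0)·(-1)·[-2, -3, 2] = [-2, 0, -1]. Then w[k] = R[0,0,k] / 1 for each k, giving w = [-2, 0, -1] / 1 = [-2, 0, -1].

w = [-2, 0, -1]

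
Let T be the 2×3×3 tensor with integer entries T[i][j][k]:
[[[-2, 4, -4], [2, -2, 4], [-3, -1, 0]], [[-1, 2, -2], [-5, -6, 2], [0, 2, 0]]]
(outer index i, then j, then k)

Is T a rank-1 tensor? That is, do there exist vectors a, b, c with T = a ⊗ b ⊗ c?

The mode-2 unfolding of T (rows indexed by j, columns by (i,k) = (0,0), (0,1), (0,2), (1,0), (1,1), (1,2)) is [[-2, 4, -4, -1, 2, -2], [2, -2, 4, -5, -6, 2], [-3, -1, 0, 0, 2, 0]].
There the 3×3 minor on rows j ∈ {0, 1, 2}, columns (i,k) ∈ {(0,0), (0,1), (0,2)} is det [[-2, 4, -4], [2, -2, 4], [-3, -1, 0]] = -24 ≠ 0, so this unfolding has rank ≥ 3; CP rank is at least every unfolding rank, so rank(T) ≥ 3.
In particular rank(T) ≥ 3 > 1, so T is not rank-1.

No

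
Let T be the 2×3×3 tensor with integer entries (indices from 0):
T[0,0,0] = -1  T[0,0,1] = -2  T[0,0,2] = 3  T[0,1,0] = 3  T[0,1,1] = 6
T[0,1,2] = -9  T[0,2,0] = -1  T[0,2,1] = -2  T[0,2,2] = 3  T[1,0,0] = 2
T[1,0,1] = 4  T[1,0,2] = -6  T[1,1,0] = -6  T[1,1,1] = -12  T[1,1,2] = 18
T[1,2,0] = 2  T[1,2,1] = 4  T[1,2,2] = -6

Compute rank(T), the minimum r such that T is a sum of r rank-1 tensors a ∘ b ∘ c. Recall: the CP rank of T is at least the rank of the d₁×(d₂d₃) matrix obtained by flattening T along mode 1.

Lower bound: T ≠ 0 (e.g. T[0,0,0] = -1), so rank(T) ≥ 1.
Upper bound: the mode-1 fibre T[:,0,0] = [-1, 2] gives a = [1, -2] (primitive direction); the mode-2 fibre T[0,:,0] = [-1, 3, -1] gives b = [1, -3, 1]; then c[k] = T[0,0,k] / (a[0]·b[0]) = [-1, -2, 3] / 1 = [-1, -2, 3].
Expanding [1, -2] ∘ [1, -3, 1] ∘ [-1, -2, 3] reproduces all 18 entries of T, so T = [1, -2] ∘ [1, -3, 1] ∘ [-1, -2, 3] and rank(T) ≤ 1.
These bounds meet, so rank(T) = 1.

1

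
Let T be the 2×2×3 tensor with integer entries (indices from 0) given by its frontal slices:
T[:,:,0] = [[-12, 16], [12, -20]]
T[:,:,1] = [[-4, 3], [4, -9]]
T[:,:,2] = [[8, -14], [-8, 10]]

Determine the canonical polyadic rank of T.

Lower bound: in the mode-2 unfolding of T (rows indexed by j, columns by (i,k)) the 2×2 minor on rows j ∈ {0, 1}, columns (i,k) ∈ {(0,0), (0,1)} is det [[-12, -4], [16, 3]] = 28 ≠ 0, so that unfolding has rank ≥ 2 and hence rank(T) ≥ 2 (CP rank is at least every unfolding rank, though it can be larger).
Upper bound: with S_k = T[:,:,k], the two rank-1 terms a₁b₁ᵀ, a₂b₂ᵀ are the rank-1 members of the pencil x·S₀ + y·S₁.
det(x·S₀ + y·S₁) is 48·x² + 88·xy + 24·y² = 8·(2·x + 3·y)(3·x + y), vanishing at (x:y) = (3:-2) and (1:-3).
M₁ = 3·S₀ − 2·S₁ = [[-28, 42], [28, -42]] = (-14)·[1, -1][2, -3]ᵀ and M₂ = S₀ − 3·S₁ = [[0, 7], [0, 7]] = 7·[1, 1][0, 1]ᵀ, so take a₁ = [1, -1], b₁ = [2, -3], a₂ = [1, 1], b₂ = [0, 1].
Each slice is an integer combination of E₁ = a₁b₁ᵀ and E₂ = a₂b₂ᵀ: S₀ = −6·E₁ − 2·E₂, S₁ = −2·E₁ − 3·E₂, S₂ = 4·E₁ − 2·E₂; reading off coefficients, c₁ = [-6, -2, 4] and c₂ = [-2, -3, -2].
Hence T = [1, -1] ∘ [2, -3] ∘ [-6, -2, 4] + [1, 1] ∘ [0, 1] ∘ [-2, -3, -2], so rank(T) ≤ 2.
These bounds meet, so rank(T) = 2.

2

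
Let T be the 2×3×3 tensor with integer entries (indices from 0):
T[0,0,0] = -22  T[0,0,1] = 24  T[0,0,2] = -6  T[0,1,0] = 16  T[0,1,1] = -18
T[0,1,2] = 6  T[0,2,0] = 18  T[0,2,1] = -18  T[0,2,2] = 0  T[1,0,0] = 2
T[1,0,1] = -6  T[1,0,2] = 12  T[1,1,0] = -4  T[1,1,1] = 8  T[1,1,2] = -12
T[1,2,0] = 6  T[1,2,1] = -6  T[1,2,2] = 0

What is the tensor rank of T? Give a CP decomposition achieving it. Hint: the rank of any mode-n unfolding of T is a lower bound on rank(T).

Lower bound: the mode-2 unfolding of T (rows indexed by j, columns by (i,k) = (0,0), (0,1), (0,2), (1,0), (1,1), (1,2)) is [[-22, 24, -6, 2, -6, 12], [16, -18, 6, -4, 8, -12], [18, -18, 0, 6, -6, 0]].
There the 2×2 minor on rows j ∈ {0, 1}, columns (i,k) ∈ {(0,0), (0,1)} is det [[-22, 24], [16, -18]] = 12 ≠ 0, so this unfolding has rank ≥ 2; CP rank is at least every unfolding rank, so rank(T) ≥ 2. (Flattening ranks never certify an upper bound on CP rank; for that we must actually write T with 2 rank-1 terms.)
Upper bound — finding two terms. Write S_k = T[:,:,k] for the frontal slices: S₀ = [[-22, 16, 18], [2, -4, 6]], S₁ = [[24, -18, -18], [-6, 8, -6]], S₂ = [[-6, 6, 0], [12, -12, 0]].
If T = a₁ (x) b₁ (x) c₁ + a₂ (x) b₂ (x) c₂ then each S_k = c₁[k]·a₁b₁ᵀ + c₂[k]·a₂b₂ᵀ. S₀ and S₁ are linearly independent, so a₁b₁ᵀ and a₂b₂ᵀ must span the same plane of matrices: they are the rank-1 matrices of the form x·S₀ + y·S₁.
The 2×2 minor of x·S₀ + y·S₁ on rows {0,1}, columns {0,1} is 56·x² − 140·xy + 84·y² = 28·(2·x − 3·y)(x − y), vanishing at (x:y) = (3:2) and (1:1).
M₁ = 3·S₀ + 2·S₁ = [[-18, 12, 18], [-6, 4, 6]] = (-2)·[3, 1][3, -2, -3]ᵀ and M₂ = S₀ + S₁ = [[2, -2, 0], [-4, 4, 0]] = 2·[1, -2][1, -1, 0]ᵀ, so take a₁ = [3, 1], b₁ = [3, -2, -3], a₂ = [1, -2], b₂ = [1, -1, 0].
Each slice is an integer combination of E₁ = a₁b₁ᵀ and E₂ = a₂b₂ᵀ: S₀ = −2·E₁ − 4·E₂, S₁ = 2·E₁ + 6·E₂, S₂ = −6·E₂; reading off coefficients, c₁ = [-2, 2, 0] and c₂ = [-4, 6, -6].
Hence T = [3, 1] (x) [3, -2, -3] (x) [-2, 2, 0] + [1, -2] (x) [1, -1, 0] (x) [-4, 6, -6], so rank(T) ≤ 2.
These bounds meet, so rank(T) = 2.
Check entry T[0,1,1] = -18: (3)·(-2)·(2) + (1)·(-1)·(6) = -18.

rank(T) = 2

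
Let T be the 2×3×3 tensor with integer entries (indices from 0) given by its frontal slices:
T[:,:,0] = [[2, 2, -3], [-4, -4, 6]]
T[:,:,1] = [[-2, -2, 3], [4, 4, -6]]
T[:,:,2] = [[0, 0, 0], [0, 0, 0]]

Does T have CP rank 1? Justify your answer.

If T = a ⊗ b ⊗ c then every fibre of T is a multiple of the corresponding factor, so read the factors off the fibres through the nonzero entry T[0,0,0] = 2.
The mode-1 fibre T[:,0,0] = [2, -4] gives a = [1, -2] (primitive direction); the mode-2 fibre T[0,:,0] = [2, 2, -3] gives b = [2, 2, -3]; then c[k] = T[0,0,k] / (a[0]·b[0]) = [2, -2, 0] / 2 = [1, -1, 0].
Expanding [1, -2] ⊗ [2, 2, -3] ⊗ [1, -1, 0] reproduces all 18 entries of T, so T = [1, -2] ⊗ [2, 2, -3] ⊗ [1, -1, 0] and rank(T) ≤ 1.
Equivalently every frontal slice T[:,:,k] is c[k] times the rank-1 matrix [1, -2] ⊗ [2, 2, -3]. So T has rank 1 (it is nonzero).

Yes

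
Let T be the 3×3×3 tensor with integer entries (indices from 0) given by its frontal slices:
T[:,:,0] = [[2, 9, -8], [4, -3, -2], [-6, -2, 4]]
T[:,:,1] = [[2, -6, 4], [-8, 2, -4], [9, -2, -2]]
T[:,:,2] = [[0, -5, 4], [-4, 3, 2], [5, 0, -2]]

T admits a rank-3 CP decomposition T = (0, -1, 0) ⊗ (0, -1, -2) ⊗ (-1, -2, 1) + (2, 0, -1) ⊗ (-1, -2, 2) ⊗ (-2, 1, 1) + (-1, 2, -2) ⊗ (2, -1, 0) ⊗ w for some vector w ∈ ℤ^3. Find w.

w = (1, -2, -1)

Subtract the known terms from T to get the rank-1 residual R = (-1, 2, -2) ⊗ (2, -1, 0) ⊗ w, so R[i,j,k] = a[i]·b[j]·w[k]. Pick indices with nonzero a[0]·b[0] = (-1)·(2) = -2. Only the fibre through (0,0,·) is needed: R[0,0,:] = T[0,0,:] − Σₗ aₗ[0]bₗ[0]cₗ = [2, 2, 0] − (0)·(0)·(-1, -2, 1) − (2)·(-1)·(-2, 1, 1) = [-2, 4, 2]. Then w[k] = R[0,0,k] / -2 for each k, giving w = [-2, 4, 2] / -2 = (1, -2, -1).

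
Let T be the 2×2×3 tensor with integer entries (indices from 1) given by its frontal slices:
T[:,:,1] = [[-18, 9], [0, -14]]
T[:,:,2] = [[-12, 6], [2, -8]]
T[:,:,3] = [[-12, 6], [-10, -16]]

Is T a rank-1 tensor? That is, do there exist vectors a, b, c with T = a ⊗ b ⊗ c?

No

The mode-1 unfolding of T (rows indexed by i, columns by (j,k) = (1,1), (1,2), (1,3), (2,1), (2,2), (2,3)) is [[-18, -12, -12, 9, 6, 6], [0, 2, -10, -14, -8, -16]].
There the 2×2 minor on rows i ∈ {1, 2}, columns (j,k) ∈ {(1,1), (1,2)} is det [[-18, -12], [0, 2]] = -36 ≠ 0, so this unfolding has rank ≥ 2; CP rank is at least every unfolding rank, so rank(T) ≥ 2.
In particular rank(T) ≥ 2 > 1, so T is not rank-1.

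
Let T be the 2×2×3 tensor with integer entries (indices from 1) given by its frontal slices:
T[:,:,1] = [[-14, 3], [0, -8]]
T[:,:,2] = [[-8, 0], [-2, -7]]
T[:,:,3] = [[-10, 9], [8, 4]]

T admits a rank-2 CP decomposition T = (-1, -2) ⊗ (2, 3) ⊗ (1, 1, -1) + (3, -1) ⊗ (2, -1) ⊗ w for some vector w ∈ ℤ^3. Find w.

Subtract the known terms from T to get the rank-1 residual R = (3, -1) ⊗ (2, -1) ⊗ w, so R[i,j,k] = a[i]·b[j]·w[k]. Pick indices with nonzero a[1]·b[1] = (3)·(2) = 6. Only the fibre through (1,1,·) is needed: R[1,1,:] = T[1,1,:] − Σₗ aₗ[1]bₗ[1]cₗ = [-14, -8, -10] − (-1)·(2)·(1, 1, -1) = [-12, -6, -12]. Then w[k] = R[1,1,k] / 6 for each k, giving w = [-12, -6, -12] / 6 = (-2, -1, -2).

w = (-2, -1, -2)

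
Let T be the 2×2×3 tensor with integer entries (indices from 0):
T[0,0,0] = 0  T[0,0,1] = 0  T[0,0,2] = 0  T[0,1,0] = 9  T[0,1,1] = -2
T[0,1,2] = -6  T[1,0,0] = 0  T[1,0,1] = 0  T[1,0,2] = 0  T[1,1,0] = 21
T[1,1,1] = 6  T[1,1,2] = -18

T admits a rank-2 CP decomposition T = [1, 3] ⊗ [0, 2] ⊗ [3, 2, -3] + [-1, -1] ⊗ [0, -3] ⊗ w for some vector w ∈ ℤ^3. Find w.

w = [1, -2, 0]

Subtract the known terms from T to get the rank-1 residual R = [-1, -1] ⊗ [0, -3] ⊗ w, so R[i,j,k] = a[i]·b[j]·w[k]. Pick indices with nonzero a[0]·b[1] = (-1)·(-3) = 3. Only the fibre through (0,1,·) is needed: R[0,1,:] = T[0,1,:] − Σₗ aₗ[0]bₗ[1]cₗ = [9, -2, -6] − (1)·(2)·[3, 2, -3] = [3, -6, 0]. Then w[k] = R[0,1,k] / 3 for each k, giving w = [3, -6, 0] / 3 = [1, -2, 0].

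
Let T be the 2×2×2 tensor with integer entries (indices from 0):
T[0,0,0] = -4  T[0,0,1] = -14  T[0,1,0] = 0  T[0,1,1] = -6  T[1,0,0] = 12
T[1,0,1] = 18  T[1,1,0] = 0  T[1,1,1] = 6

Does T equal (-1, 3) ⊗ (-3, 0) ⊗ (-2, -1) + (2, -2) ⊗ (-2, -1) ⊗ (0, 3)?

Reconstruct entry (0,0,0) from the claimed factors: Σₗ aₗ[0]bₗ[0]cₗ[0] = (-1)·(-3)·(-2) + (2)·(-2)·(0) = -6, but T[0,0,0] = -4. The claim is false.

No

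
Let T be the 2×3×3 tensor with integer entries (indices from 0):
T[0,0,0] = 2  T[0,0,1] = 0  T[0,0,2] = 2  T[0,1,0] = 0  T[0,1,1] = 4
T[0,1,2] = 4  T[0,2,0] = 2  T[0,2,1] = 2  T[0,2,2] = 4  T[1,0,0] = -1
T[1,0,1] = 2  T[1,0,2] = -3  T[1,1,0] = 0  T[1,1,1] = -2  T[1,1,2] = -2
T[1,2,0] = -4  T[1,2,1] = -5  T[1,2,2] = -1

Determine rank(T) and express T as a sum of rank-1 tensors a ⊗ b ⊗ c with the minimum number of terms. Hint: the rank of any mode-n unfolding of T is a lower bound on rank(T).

rank(T) = 3

Lower bound: the mode-3 unfolding of T (rows indexed by k, columns by (i,j) = (0,0), (0,1), (0,2), (1,0), (1,1), (1,2)) is [[2, 0, 2, -1, 0, -4], [0, 4, 2, 2, -2, -5], [2, 4, 4, -3, -2, -1]].
There the 3×3 minor on rows k ∈ {0, 1, 2}, columns (i,j) ∈ {(0,0), (0,1), (1,0)} is det [[2, 0, -1], [0, 4, 2], [2, 4, -3]] = -32 ≠ 0, so this unfolding has rank ≥ 3; CP rank is at least every unfolding rank, so rank(T) ≥ 3. (Flattening ranks never certify an upper bound on CP rank; for that we must actually write T with 3 rank-1 terms.)
Upper bound: T is a sum of 3 rank-1 terms, T = [0, 1] ⊗ [1, 0, -2] ⊗ [1, 2, -1] + [1, -1] ⊗ [1, 0, 1] ⊗ [2, 0, 2] + [2, -1] ⊗ [0, 2, 1] ⊗ [0, 1, 1] (one valid choice — decompositions are not unique — normalised so each a, b is primitive with positive first nonzero entry; check it by expanding all entries), so rank(T) ≤ 3.
These bounds meet, so rank(T) = 3.
Check entry T[0,2,2] = 4: (0)·(-2)·(-1) + (1)·(1)·(2) + (2)·(1)·(1) = 4.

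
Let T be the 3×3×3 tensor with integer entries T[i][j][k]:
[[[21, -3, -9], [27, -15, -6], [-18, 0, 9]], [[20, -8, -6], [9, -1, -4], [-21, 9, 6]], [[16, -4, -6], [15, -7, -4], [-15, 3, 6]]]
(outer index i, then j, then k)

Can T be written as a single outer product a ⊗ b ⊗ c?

The mode-1 unfolding of T (rows indexed by i, columns by (j,k) = (0,0), (0,1), (0,2), (1,0), (1,1), (1,2), (2,0), (2,1), (2,2)) is [[21, -3, -9, 27, -15, -6, -18, 0, 9], [20, -8, -6, 9, -1, -4, -21, 9, 6], [16, -4, -6, 15, -7, -4, -15, 3, 6]].
There the 2×2 minor on rows i ∈ {0, 1}, columns (j,k) ∈ {(0,0), (0,1)} is det [[21, -3], [20, -8]] = -108 ≠ 0, so this unfolding has rank ≥ 2; CP rank is at least every unfolding rank, so rank(T) ≥ 2.
In particular rank(T) ≥ 2 > 1, so T is not rank-1.

No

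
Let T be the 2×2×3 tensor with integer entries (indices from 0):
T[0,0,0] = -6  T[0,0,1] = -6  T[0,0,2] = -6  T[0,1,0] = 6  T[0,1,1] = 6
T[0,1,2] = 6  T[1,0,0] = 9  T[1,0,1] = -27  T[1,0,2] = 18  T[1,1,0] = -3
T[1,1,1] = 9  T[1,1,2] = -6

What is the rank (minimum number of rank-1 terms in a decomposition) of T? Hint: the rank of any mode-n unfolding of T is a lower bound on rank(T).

2

Lower bound: the mode-3 unfolding of T (rows indexed by k, columns by (i,j) = (0,0), (0,1), (1,0), (1,1)) is [[-6, 6, 9, -3], [-6, 6, -27, 9], [-6, 6, 18, -6]].
There the 2×2 minor on rows k ∈ {0, 1}, columns (i,j) ∈ {(0,0), (1,0)} is det [[-6, 9], [-6, -27]] = 216 ≠ 0, so this unfolding has rank ≥ 2; CP rank is at least every unfolding rank, so rank(T) ≥ 2. (Unfolding ranks only ever bound the CP rank from below — rank(T) can be strictly larger than all of them — so the matching upper bound has to come from an explicit 2-term decomposition.)
Upper bound — finding two terms. Write S_k = T[:,:,k] for the frontal slices: S₀ = [[-6, 6], [9, -3]], S₁ = [[-6, 6], [-27, 9]], S₂ = [[-6, 6], [18, -6]].
If T = a₁ ⊗ b₁ ⊗ c₁ + a₂ ⊗ b₂ ⊗ c₂ then each S_k = c₁[k]·a₁b₁ᵀ + c₂[k]·a₂b₂ᵀ. S₀ and S₁ are linearly independent, so a₁b₁ᵀ and a₂b₂ᵀ must span the same plane of matrices: they are the rank-1 matrices of the form x·S₀ + y·S₁.
det(x·S₀ + y·S₁) is −36·x² + 72·xy + 108·y² = (-36)·(x − 3·y)(x + y), vanishing at (x:y) = (3:1) and (1:-1).
M₁ = 3·S₀ + S₁ = [[-24, 24], [0, 0]] = (-24)·[1, 0][1, -1]ᵀ and M₂ = S₀ − S₁ = [[0, 0], [36, -12]] = 12·[0, 1][3, -1]ᵀ, so take a₁ = [1, 0], b₁ = [1, -1], a₂ = [0, 1], b₂ = [3, -1].
Each slice is an integer combination of E₁ = a₁b₁ᵀ and E₂ = a₂b₂ᵀ: S₀ = −6·E₁ + 3·E₂, S₁ = −6·E₁ − 9·E₂, S₂ = −6·E₁ + 6·E₂; reading off coefficients, c₁ = [-6, -6, -6] and c₂ = [3, -9, 6].
Hence T = [1, 0] ⊗ [1, -1] ⊗ [-6, -6, -6] + [0, 1] ⊗ [3, -1] ⊗ [3, -9, 6], so rank(T) ≤ 2.
These bounds meet, so rank(T) = 2.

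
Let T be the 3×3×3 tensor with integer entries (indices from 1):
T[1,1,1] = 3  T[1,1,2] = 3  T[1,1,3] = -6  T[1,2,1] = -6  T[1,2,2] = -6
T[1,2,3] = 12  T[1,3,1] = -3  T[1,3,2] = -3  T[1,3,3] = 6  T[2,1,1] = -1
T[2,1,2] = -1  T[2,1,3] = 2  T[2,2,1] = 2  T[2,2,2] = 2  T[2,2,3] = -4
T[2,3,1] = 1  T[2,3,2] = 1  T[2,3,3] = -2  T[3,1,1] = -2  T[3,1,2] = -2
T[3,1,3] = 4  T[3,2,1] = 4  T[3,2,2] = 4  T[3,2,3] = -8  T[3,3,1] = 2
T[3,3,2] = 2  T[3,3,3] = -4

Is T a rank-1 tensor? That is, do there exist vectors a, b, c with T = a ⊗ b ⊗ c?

If T = a ⊗ b ⊗ c then every fibre of T is a multiple of the corresponding factor, so read the factors off the fibres through the nonzero entry T[1,1,1] = 3.
The mode-1 fibre T[:,1,1] = [3, -1, -2] gives a = [3, -1, -2] (primitive direction); the mode-2 fibre T[1,:,1] = [3, -6, -3] gives b = [1, -2, -1]; then c[k] = T[1,1,k] / (a[1]·b[1]) = [3, 3, -6] / 3 = [1, 1, -2].
Expanding [3, -1, -2] ⊗ [1, -2, -1] ⊗ [1, 1, -2] reproduces all 27 entries of T, so T = [3, -1, -2] ⊗ [1, -2, -1] ⊗ [1, 1, -2] and rank(T) ≤ 1.
Equivalently every frontal slice T[:,:,k] is c[k] times the rank-1 matrix [3, -1, -2] ⊗ [1, -2, -1]. So T has rank 1 (it is nonzero).

Yes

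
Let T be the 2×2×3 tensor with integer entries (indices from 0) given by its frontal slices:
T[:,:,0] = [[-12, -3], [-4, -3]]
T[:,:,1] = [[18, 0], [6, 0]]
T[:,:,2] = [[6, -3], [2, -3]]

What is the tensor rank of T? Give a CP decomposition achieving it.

rank(T) = 2

Lower bound: the mode-1 unfolding of T (rows indexed by i, columns by (j,k) = (0,0), (0,1), (0,2), (1,0), (1,1), (1,2)) is [[-12, 18, 6, -3, 0, -3], [-4, 6, 2, -3, 0, -3]].
There the 2×2 minor on rows i ∈ {0, 1}, columns (j,k) ∈ {(0,0), (1,0)} is det [[-12, -3], [-4, -3]] = 24 ≠ 0, so this unfolding has rank ≥ 2; CP rank is at least every unfolding rank, so rank(T) ≥ 2. (Unfolding ranks only ever bound the CP rank from below — rank(T) can be strictly larger than all of them — so the matching upper bound has to come from an explicit 2-term decomposition.)
Upper bound — finding two terms. Write S_k = T[:,:,k] for the frontal slices: S₀ = [[-12, -3], [-4, -3]], S₁ = [[18, 0], [6, 0]], S₂ = [[6, -3], [2, -3]].
If T = a₁ ⊗ b₁ ⊗ c₁ + a₂ ⊗ b₂ ⊗ c₂ then each S_k = c₁[k]·a₁b₁ᵀ + c₂[k]·a₂b₂ᵀ. S₀ and S₁ are linearly independent, so a₁b₁ᵀ and a₂b₂ᵀ must span the same plane of matrices: they are the rank-1 matrices of the form x·S₀ + y·S₁.
det(x·S₀ + y·S₁) is 24·x² − 36·xy = 12·(2·x − 3·y)(x), vanishing at (x:y) = (3:2) and (0:1).
M₁ = 3·S₀ + 2·S₁ = [[0, -9], [0, -9]] = (-9)·[1, 1][0, 1]ᵀ and M₂ = S₁ = [[18, 0], [6, 0]] = 6·[3, 1][1, 0]ᵀ, so take a₁ = [1, 1], b₁ = [0, 1], a₂ = [3, 1], b₂ = [1, 0].
Each slice is an integer combination of E₁ = a₁b₁ᵀ and E₂ = a₂b₂ᵀ: S₀ = −3·E₁ − 4·E₂, S₁ = 6·E₂, S₂ = −3·E₁ + 2·E₂; reading off coefficients, c₁ = [-3, 0, -3] and c₂ = [-4, 6, 2].
Hence T = [1, 1] ⊗ [0, 1] ⊗ [-3, 0, -3] + [3, 1] ⊗ [1, 0] ⊗ [-4, 6, 2], so rank(T) ≤ 2.
These bounds meet, so rank(T) = 2.
Check entry T[0,0,0] = -12: (1)·(0)·(-3) + (3)·(1)·(-4) = -12.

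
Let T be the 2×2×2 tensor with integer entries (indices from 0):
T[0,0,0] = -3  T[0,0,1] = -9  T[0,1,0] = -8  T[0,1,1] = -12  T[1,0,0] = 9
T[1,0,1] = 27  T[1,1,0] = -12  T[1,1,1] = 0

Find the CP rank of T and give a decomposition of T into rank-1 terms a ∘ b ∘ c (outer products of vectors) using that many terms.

rank(T) = 2

Lower bound: the mode-2 unfolding of T (rows indexed by j, columns by (i,k) = (0,0), (0,1), (1,0), (1,1)) is [[-3, -9, 9, 27], [-8, -12, -12, 0]].
There the 2×2 minor on rows j ∈ {0, 1}, columns (i,k) ∈ {(0,0), (0,1)} is det [[-3, -9], [-8, -12]] = -36 ≠ 0, so this unfolding has rank ≥ 2; CP rank is at least every unfolding rank, so rank(T) ≥ 2. (Flattening ranks never certify an upper bound on CP rank; for that we must actually write T with 2 rank-1 terms.)
Upper bound — finding two terms. Write S_k = T[:,:,k] for the frontal slices: S₀ = [[-3, -8], [9, -12]], S₁ = [[-9, -12], [27, 0]].
If T = a₁ ∘ b₁ ∘ c₁ + a₂ ∘ b₂ ∘ c₂ then each S_k = c₁[k]·a₁b₁ᵀ + c₂[k]·a₂b₂ᵀ. S₀ and S₁ are linearly independent, so a₁b₁ᵀ and a₂b₂ᵀ must span the same plane of matrices: they are the rank-1 matrices of the form x·S₀ + y·S₁.
det(x·S₀ + y·S₁) is 108·x² + 432·xy + 324·y² = 108·(x + 3·y)(x + y), vanishing at (x:y) = (3:-1) and (1:-1).
M₁ = 3·S₀ − S₁ = [[0, -12], [0, -36]] = (-12)·[1, 3][0, 1]ᵀ and M₂ = S₀ − S₁ = [[6, 4], [-18, -12]] = 2·[1, -3][3, 2]ᵀ, so take a₁ = [1, 3], b₁ = [0, 1], a₂ = [1, -3], b₂ = [3, 2].
Each slice is an integer combination of E₁ = a₁b₁ᵀ and E₂ = a₂b₂ᵀ: S₀ = −6·E₁ − E₂, S₁ = −6·E₁ − 3·E₂; reading off coefficients, c₁ = [-6, -6] and c₂ = [-1, -3].
Hence T = [1, 3] ∘ [0, 1] ∘ [-6, -6] + [1, -3] ∘ [3, 2] ∘ [-1, -3], so rank(T) ≤ 2.
These bounds meet, so rank(T) = 2.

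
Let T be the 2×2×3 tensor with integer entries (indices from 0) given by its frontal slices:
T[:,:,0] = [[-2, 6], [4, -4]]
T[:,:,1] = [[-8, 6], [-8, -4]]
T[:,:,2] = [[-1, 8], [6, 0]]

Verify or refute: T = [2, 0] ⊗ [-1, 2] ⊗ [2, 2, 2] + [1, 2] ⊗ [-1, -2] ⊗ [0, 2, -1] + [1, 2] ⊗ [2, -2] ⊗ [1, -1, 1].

Yes

Reconstruct entrywise from the claimed factors. For example, T[1,1,2] = 0 and Σₗ aₗ[1]bₗ[1]cₗ[2] = (0)·(2)·(2) + (2)·(-2)·(-1) + (2)·(-2)·(1) = 0; checking all 12 entries, every one matches. The claim holds.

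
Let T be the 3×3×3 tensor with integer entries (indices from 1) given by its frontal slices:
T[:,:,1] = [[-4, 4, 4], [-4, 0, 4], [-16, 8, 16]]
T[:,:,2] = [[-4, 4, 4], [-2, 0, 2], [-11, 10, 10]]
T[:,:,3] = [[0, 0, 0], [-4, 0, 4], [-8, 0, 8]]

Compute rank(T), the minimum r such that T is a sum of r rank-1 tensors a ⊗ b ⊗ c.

Lower bound: the mode-3 unfolding of T (rows indexed by k, columns by (i,j) = (1,1), (1,2), (1,3), (2,1), (2,2), (2,3), (3,1), (3,2), (3,3)) is [[-4, 4, 4, -4, 0, 4, -16, 8, 16], [-4, 4, 4, -2, 0, 2, -11, 10, 10], [0, 0, 0, -4, 0, 4, -8, 0, 8]].
There the 3×3 minor on rows k ∈ {1, 2, 3}, columns (i,j) ∈ {(1,1), (2,1), (3,1)} is det [[-4, -4, -16], [-4, -2, -11], [0, -4, -8]] = -16 ≠ 0, so this unfolding has rank ≥ 3; CP rank is at least every unfolding rank, so rank(T) ≥ 3. (Flattening ranks never certify an upper bound on CP rank; for that we must actually write T with 3 rank-1 terms.)
Upper bound: T is a sum of 3 rank-1 terms, T = [0, 0, 1] ⊗ [1, 2, -2] ⊗ [0, 1, 0] + [0, 1, 2] ⊗ [1, 0, -1] ⊗ [-4, -2, -4] + [1, 0, 2] ⊗ [1, -1, -1] ⊗ [-4, -4, 0] (one valid choice — decompositions are not unique — normalised so each a, b is primitive with positive first nonzero entry; check it by expanding all entries), so rank(T) ≤ 3.
These bounds meet, so rank(T) = 3.

3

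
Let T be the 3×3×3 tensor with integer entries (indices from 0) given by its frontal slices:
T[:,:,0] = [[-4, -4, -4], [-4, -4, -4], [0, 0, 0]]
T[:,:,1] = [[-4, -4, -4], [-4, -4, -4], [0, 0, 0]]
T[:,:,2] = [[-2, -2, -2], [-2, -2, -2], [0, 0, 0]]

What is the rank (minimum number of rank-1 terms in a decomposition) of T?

1

Lower bound: T ≠ 0 (e.g. T[0,0,0] = -4), so rank(T) ≥ 1.
Upper bound: if T = a ⊗ b ⊗ c then every fibre of T is a multiple of the corresponding factor, so read the factors off the fibres through the nonzero entry T[0,0,0] = -4.
The mode-1 fibre T[:,0,0] = [-4, -4, 0] gives a = [1, 1, 0] (primitive direction); the mode-2 fibre T[0,:,0] = [-4, -4, -4] gives b = [1, 1, 1]; then c[k] = T[0,0,k] / (a[0]·b[0]) = [-4, -4, -2] / 1 = [-4, -4, -2].
Expanding [1, 1, 0] ⊗ [1, 1, 1] ⊗ [-4, -4, -2] reproduces all 27 entries of T, so T = [1, 1, 0] ⊗ [1, 1, 1] ⊗ [-4, -4, -2] and rank(T) ≤ 1.
These bounds meet, so rank(T) = 1.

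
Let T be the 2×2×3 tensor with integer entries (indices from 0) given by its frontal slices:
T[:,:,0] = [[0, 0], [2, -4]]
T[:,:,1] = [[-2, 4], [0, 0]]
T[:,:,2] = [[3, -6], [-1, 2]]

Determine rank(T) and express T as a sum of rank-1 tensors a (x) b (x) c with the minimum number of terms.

Lower bound: the mode-3 unfolding of T (rows indexed by k, columns by (i,j) = (0,0), (0,1), (1,0), (1,1)) is [[0, 0, 2, -4], [-2, 4, 0, 0], [3, -6, -1, 2]].
There the 2×2 minor on rows k ∈ {0, 1}, columns (i,j) ∈ {(0,0), (1,0)} is det [[0, 2], [-2, 0]] = 4 ≠ 0, so this unfolding has rank ≥ 2; CP rank is at least every unfolding rank, so rank(T) ≥ 2. (Flattening ranks never certify an upper bound on CP rank; for that we must actually write T with 2 rank-1 terms.)
Upper bound — finding two terms. Every mode-2 slice of T is a multiple of one matrix: T[:,j,:] = b[j]·M with b = [1, -2] and M = [[0, -2, 3], [2, 0, -1]] (rows indexed by i, columns by k). So it suffices to write M as a sum of two rank-1 matrices.
Splitting M by its rows (i = 0, 1), M = [1, 0][0, -2, 3]ᵀ + [0, 1][2, 0, -1]ᵀ.
Hence T = [1, 0] (x) [1, -2] (x) [0, -2, 3] + [0, 1] (x) [1, -2] (x) [2, 0, -1], so rank(T) ≤ 2.
These bounds meet, so rank(T) = 2.

rank(T) = 2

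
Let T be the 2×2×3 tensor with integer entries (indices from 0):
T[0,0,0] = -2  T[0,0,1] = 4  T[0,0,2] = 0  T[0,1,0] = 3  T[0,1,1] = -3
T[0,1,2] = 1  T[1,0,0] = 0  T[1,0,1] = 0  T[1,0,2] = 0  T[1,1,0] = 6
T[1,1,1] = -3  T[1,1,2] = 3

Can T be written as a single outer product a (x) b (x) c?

No

The mode-3 unfolding of T (rows indexed by k, columns by (i,j) = (0,0), (0,1), (1,0), (1,1)) is [[-2, 3, 0, 6], [4, -3, 0, -3], [0, 1, 0, 3]].
There the 2×2 minor on rows k ∈ {0, 1}, columns (i,j) ∈ {(0,0), (0,1)} is det [[-2, 3], [4, -3]] = -6 ≠ 0, so this unfolding has rank ≥ 2; CP rank is at least every unfolding rank, so rank(T) ≥ 2.
In particular rank(T) ≥ 2 > 1, so T is not rank-1.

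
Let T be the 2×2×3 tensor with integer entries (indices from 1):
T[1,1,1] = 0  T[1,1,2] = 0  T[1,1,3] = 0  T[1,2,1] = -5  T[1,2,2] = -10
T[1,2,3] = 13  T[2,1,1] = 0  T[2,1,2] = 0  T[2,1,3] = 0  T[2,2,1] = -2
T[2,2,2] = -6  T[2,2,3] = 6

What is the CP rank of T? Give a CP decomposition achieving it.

Lower bound: the mode-1 unfolding of T (rows indexed by i, columns by (j,k) = (1,1), (1,2), (1,3), (2,1), (2,2), (2,3)) is [[0, 0, 0, -5, -10, 13], [0, 0, 0, -2, -6, 6]].
There the 2×2 minor on rows i ∈ {1, 2}, columns (j,k) ∈ {(2,1), (2,2)} is det [[-5, -10], [-2, -6]] = 10 ≠ 0, so this unfolding has rank ≥ 2; CP rank is at least every unfolding rank, so rank(T) ≥ 2. (Unfolding ranks only ever bound the CP rank from below — rank(T) can be strictly larger than all of them — so the matching upper bound has to come from an explicit 2-term decomposition.)
Upper bound — finding two terms. Every mode-2 slice of T is a multiple of one matrix: T[:,j,:] = b[j]·M with b = [0, 1] and M = [[-5, -10, 13], [-2, -6, 6]] (rows indexed by i, columns by k). So it suffices to write M as a sum of two rank-1 matrices.
Splitting M by its rows (i = 1, 2), M = [1, 0][-5, -10, 13]ᵀ + [0, 1][-2, -6, 6]ᵀ.
Hence T = [1, 0] (x) [0, 1] (x) [-5, -10, 13] + [0, 1] (x) [0, 1] (x) [-2, -6, 6], so rank(T) ≤ 2.
These bounds meet, so rank(T) = 2.

rank(T) = 2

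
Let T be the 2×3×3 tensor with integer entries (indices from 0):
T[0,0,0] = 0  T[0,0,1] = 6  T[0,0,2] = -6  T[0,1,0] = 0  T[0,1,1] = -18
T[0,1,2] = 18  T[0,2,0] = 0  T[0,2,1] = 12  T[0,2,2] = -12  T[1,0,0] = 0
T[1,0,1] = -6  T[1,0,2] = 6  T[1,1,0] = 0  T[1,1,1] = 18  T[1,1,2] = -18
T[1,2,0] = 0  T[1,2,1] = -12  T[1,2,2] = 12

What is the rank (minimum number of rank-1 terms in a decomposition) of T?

1

Lower bound: T ≠ 0 (e.g. T[0,0,1] = 6), so rank(T) ≥ 1.
Upper bound: the mode-1 fibre T[:,0,1] = [6, -6] gives a = [1, -1] (primitive direction); the mode-2 fibre T[0,:,1] = [6, -18, 12] gives b = [1, -3, 2]; then c[k] = T[0,0,k] / (a[0]·b[0]) = [0, 6, -6] / 1 = [0, 6, -6].
Expanding [1, -1] ⊗ [1, -3, 2] ⊗ [0, 6, -6] reproduces all 18 entries of T, so T = [1, -1] ⊗ [1, -3, 2] ⊗ [0, 6, -6] and rank(T) ≤ 1.
These bounds meet, so rank(T) = 1.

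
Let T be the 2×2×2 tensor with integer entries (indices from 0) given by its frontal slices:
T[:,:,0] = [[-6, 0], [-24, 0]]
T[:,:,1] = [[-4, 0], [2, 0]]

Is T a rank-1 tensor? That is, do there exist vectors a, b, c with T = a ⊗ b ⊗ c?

No

The mode-3 unfolding of T (rows indexed by k, columns by (i,j) = (0,0), (0,1), (1,0), (1,1)) is [[-6, 0, -24, 0], [-4, 0, 2, 0]].
There the 2×2 minor on rows k ∈ {0, 1}, columns (i,j) ∈ {(0,0), (1,0)} is det [[-6, -24], [-4, 2]] = -108 ≠ 0, so this unfolding has rank ≥ 2; CP rank is at least every unfolding rank, so rank(T) ≥ 2.
In particular rank(T) ≥ 2 > 1, so T is not rank-1.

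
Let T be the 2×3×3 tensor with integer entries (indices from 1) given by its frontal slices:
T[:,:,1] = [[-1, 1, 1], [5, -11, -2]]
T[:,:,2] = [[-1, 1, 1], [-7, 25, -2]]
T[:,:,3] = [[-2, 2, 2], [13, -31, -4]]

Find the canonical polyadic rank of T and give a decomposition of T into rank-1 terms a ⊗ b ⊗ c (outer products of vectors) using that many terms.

rank(T) = 2

Lower bound: the mode-3 unfolding of T (rows indexed by k, columns by (i,j) = (1,1), (1,2), (1,3), (2,1), (2,2), (2,3)) is [[-1, 1, 1, 5, -11, -2], [-1, 1, 1, -7, 25, -2], [-2, 2, 2, 13, -31, -4]].
There the 2×2 minor on rows k ∈ {1, 2}, columns (i,j) ∈ {(1,1), (2,1)} is det [[-1, 5], [-1, -7]] = 12 ≠ 0, so this unfolding has rank ≥ 2; CP rank is at least every unfolding rank, so rank(T) ≥ 2. (This is only a lower bound: in general the CP rank may exceed every unfolding rank, so we still need to exhibit 2 rank-1 terms summing to T.)
Upper bound — finding two terms. Write S_k = T[:,:,k] for the frontal slices: S₁ = [[-1, 1, 1], [5, -11, -2]], S₂ = [[-1, 1, 1], [-7, 25, -2]], S₃ = [[-2, 2, 2], [13, -31, -4]].
If T = a₁ ⊗ b₁ ⊗ c₁ + a₂ ⊗ b₂ ⊗ c₂ then each S_k = c₁[k]·a₁b₁ᵀ + c₂[k]·a₂b₂ᵀ. S₁ and S₂ are linearly independent, so a₁b₁ᵀ and a₂b₂ᵀ must span the same plane of matrices: they are the rank-1 matrices of the form x·S₁ + y·S₂.
The 2×2 minor of x·S₁ + y·S₂ on rows {1,2}, columns {1,2} is 6·x² − 12·xy − 18·y² = 6·(x − 3·y)(x + y), vanishing at (x:y) = (3:1) and (1:-1).
M₁ = 3·S₁ + S₂ = [[-4, 4, 4], [8, -8, -8]] = (-4)·(1, -2)(1, -1, -1)ᵀ and M₂ = S₁ − S₂ = [[0, 0, 0], [12, -36, 0]] = 12·(0, 1)(1, -3, 0)ᵀ, so take a₁ = (1, -2), b₁ = (1, -1, -1), a₂ = (0, 1), b₂ = (1, -3, 0).
Each slice is an integer combination of E₁ = a₁b₁ᵀ and E₂ = a₂b₂ᵀ: S₁ = −E₁ + 3·E₂, S₂ = −E₁ − 9·E₂, S₃ = −2·E₁ + 9·E₂; reading off coefficients, c₁ = (-1, -1, -2) and c₂ = (3, -9, 9).
Hence T = (1, -2) ⊗ (1, -1, -1) ⊗ (-1, -1, -2) + (0, 1) ⊗ (1, -3, 0) ⊗ (3, -9, 9), so rank(T) ≤ 2.
These bounds meet, so rank(T) = 2.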